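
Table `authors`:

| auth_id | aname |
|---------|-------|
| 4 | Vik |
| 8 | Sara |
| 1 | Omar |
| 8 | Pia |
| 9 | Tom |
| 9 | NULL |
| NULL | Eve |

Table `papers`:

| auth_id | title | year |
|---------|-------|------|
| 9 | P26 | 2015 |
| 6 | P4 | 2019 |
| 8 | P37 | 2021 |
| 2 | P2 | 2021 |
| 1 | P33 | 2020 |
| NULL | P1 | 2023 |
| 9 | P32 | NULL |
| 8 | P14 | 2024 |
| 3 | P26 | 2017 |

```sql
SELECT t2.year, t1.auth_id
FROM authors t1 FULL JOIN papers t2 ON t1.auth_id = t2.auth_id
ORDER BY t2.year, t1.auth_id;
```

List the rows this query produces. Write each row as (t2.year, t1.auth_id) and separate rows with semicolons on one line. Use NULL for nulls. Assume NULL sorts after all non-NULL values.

FULL OUTER JOIN keeps every row from both sides; unmatched rows get NULL for the other side's columns.
Matching on t1.auth_id = t2.auth_id. A NULL in a compared column never satisfies the condition.
- auth_id=4: no t2 row matches, row kept with t2 columns NULL.
- auth_id=8: 2 matching t2 row(s), so 2 row(s) emitted.
- auth_id=1: 1 matching t2 row(s), so 1 row(s) emitted.
- auth_id=8: 2 matching t2 row(s), so 2 row(s) emitted.
- auth_id=9: 2 matching t2 row(s), so 2 row(s) emitted.
- auth_id=9: 2 matching t2 row(s), so 2 row(s) emitted.
- auth_id=NULL: no t2 row matches, row kept with t2 columns NULL.
- plus 4 unmatched t2 row(s), each kept with NULL t1 columns.

(2015, 9); (2015, 9); (2017, NULL); (2019, NULL); (2020, 1); (2021, 8); (2021, 8); (2021, NULL); (2023, NULL); (2024, 8); (2024, 8); (NULL, 4); (NULL, 9); (NULL, 9); (NULL, NULL)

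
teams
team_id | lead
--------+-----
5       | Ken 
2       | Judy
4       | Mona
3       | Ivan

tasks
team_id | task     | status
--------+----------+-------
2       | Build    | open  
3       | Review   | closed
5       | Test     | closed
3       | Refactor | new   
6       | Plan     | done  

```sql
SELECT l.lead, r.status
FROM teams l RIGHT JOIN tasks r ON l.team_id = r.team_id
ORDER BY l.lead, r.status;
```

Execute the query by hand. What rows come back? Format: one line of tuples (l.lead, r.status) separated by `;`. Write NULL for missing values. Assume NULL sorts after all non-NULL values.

(Ivan, closed); (Ivan, new); (Judy, open); (Ken, closed); (NULL, done)

RIGHT JOIN keeps every row from `tasks`; unmatched rows get NULL for `teams`'s columns.
Matching on l.team_id = r.team_id.
Matched pairs: 4; unmatched r rows kept: 1.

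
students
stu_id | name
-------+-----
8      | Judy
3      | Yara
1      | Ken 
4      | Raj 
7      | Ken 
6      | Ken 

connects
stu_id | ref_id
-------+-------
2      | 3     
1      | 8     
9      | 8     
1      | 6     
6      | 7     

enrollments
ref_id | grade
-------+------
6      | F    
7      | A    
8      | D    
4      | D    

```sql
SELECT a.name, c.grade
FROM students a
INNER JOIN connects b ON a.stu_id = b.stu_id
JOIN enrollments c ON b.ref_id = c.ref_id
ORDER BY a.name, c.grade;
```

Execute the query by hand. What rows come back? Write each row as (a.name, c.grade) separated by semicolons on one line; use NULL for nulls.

(Ken, A); (Ken, D); (Ken, F)

Step 1 — a INNER JOIN b on stu_id → 3 row(s).
Then INNER JOIN `enrollments c` on ref_id: keep only rows whose b.ref_id appears in c.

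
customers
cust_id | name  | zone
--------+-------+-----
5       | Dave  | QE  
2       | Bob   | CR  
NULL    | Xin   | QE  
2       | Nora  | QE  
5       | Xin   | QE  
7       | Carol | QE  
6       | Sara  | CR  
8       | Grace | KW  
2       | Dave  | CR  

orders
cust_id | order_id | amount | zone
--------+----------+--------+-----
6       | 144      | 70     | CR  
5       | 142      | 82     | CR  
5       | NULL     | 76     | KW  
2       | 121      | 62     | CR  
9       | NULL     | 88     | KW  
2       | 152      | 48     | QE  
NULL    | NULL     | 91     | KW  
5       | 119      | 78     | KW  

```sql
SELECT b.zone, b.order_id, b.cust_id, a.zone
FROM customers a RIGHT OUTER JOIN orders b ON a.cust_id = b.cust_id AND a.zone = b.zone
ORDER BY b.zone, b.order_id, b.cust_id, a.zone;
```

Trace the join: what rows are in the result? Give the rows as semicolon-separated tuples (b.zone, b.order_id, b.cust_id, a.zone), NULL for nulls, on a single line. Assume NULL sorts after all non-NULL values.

RIGHT JOIN keeps every row from `orders`; unmatched rows get NULL for `customers`'s columns.
Matching on a.cust_id = b.cust_id AND a.zone = b.zone. A NULL in a compared column never satisfies the condition.
Matched pairs: 4; unmatched b rows kept: 5.

(CR, 121, 2, CR); (CR, 121, 2, CR); (CR, 142, 5, NULL); (CR, 144, 6, CR); (KW, 119, 5, NULL); (KW, NULL, 5, NULL); (KW, NULL, 9, NULL); (KW, NULL, NULL, NULL); (QE, 152, 2, QE)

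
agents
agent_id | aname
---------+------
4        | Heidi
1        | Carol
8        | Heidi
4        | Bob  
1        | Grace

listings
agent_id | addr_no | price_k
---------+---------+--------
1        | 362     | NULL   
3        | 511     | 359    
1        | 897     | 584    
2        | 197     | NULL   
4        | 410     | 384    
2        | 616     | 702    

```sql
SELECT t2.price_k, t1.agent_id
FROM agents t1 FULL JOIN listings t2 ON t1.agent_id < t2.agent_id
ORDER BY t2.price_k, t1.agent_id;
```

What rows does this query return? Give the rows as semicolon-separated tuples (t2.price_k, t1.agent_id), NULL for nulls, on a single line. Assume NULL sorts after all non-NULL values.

FULL OUTER JOIN keeps every row from both sides; unmatched rows get NULL for the other side's columns.
Matching on t1.agent_id < t2.agent_id.
Matched pairs: 8; unmatched t1 rows kept: 3; unmatched t2 rows kept: 2.

(359, 1); (359, 1); (384, 1); (384, 1); (584, NULL); (702, 1); (702, 1); (NULL, 1); (NULL, 1); (NULL, 4); (NULL, 4); (NULL, 8); (NULL, NULL)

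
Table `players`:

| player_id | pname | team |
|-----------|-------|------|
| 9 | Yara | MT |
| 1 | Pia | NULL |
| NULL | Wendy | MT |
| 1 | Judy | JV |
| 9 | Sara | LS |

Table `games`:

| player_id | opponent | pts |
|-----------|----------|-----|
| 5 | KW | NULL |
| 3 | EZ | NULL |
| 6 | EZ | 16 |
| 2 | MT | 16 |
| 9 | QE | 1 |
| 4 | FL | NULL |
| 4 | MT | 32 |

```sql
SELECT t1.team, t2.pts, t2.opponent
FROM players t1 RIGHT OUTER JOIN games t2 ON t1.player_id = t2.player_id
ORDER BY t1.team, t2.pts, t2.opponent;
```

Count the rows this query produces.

RIGHT JOIN keeps every row from `games`; unmatched rows get NULL for `players`'s columns.
Matching on t1.player_id = t2.player_id. A NULL in a compared column never satisfies the condition.
Matched pairs: 2; unmatched t2 rows kept: 6.
Total: 2 matched + 6 padded = 8 rows.

8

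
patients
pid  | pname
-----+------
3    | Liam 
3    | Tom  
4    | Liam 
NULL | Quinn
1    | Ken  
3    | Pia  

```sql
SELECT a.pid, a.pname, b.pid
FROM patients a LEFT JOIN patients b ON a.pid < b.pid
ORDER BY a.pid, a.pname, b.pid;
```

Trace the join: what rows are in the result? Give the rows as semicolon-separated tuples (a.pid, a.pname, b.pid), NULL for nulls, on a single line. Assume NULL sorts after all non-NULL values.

LEFT JOIN keeps every row from `patients a`; unmatched rows get NULL for `patients b`'s columns.
Matching on a.pid < b.pid. A NULL in a compared column never satisfies the condition.
- a (pid=3) pairs with 1 row(s) of b.
- a (pid=3) pairs with 1 row(s) of b.
- a (pid=4) has no partner → padded with NULL.
- a (pid=NULL) has no partner → padded with NULL.
- a (pid=1) pairs with 4 row(s) of b.
- a (pid=3) pairs with 1 row(s) of b.
After projecting and ordering:
a.pid | a.pname | b.pid
1 | Ken | 3
1 | Ken | 3
1 | Ken | 3
1 | Ken | 4
3 | Liam | 4
3 | Pia | 4
3 | Tom | 4
4 | Liam | NULL
NULL | Quinn | NULL

(1, Ken, 3); (1, Ken, 3); (1, Ken, 3); (1, Ken, 4); (3, Liam, 4); (3, Pia, 4); (3, Tom, 4); (4, Liam, NULL); (NULL, Quinn, NULL)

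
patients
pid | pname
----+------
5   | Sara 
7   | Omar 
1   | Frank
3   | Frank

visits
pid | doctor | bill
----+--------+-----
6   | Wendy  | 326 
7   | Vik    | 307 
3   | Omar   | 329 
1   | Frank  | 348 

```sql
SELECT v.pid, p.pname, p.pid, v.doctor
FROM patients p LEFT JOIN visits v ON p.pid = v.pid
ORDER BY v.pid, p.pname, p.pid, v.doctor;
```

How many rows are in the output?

4

LEFT JOIN keeps every row from `patients`; unmatched rows get NULL for `visits`'s columns.
Matching on p.pid = v.pid.
- p (pid=5) has no partner → padded with NULL.
- p (pid=7) pairs with 1 row(s) of v.
- p (pid=1) pairs with 1 row(s) of v.
- p (pid=3) pairs with 1 row(s) of v.
Total: 3 matched + 1 padded = 4 rows.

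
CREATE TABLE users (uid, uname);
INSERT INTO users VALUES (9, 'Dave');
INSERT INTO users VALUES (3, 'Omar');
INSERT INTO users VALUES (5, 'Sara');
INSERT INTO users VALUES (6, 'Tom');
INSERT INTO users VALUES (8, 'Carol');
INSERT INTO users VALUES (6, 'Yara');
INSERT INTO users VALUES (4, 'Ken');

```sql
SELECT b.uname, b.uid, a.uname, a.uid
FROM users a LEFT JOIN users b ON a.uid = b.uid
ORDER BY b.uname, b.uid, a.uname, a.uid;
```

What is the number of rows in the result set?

9

LEFT JOIN keeps every row from `users a`; unmatched rows get NULL for `users b`'s columns.
Matching on a.uid = b.uid.
Matched pairs: 9; unmatched a rows kept: 0.
Total: 9 rows.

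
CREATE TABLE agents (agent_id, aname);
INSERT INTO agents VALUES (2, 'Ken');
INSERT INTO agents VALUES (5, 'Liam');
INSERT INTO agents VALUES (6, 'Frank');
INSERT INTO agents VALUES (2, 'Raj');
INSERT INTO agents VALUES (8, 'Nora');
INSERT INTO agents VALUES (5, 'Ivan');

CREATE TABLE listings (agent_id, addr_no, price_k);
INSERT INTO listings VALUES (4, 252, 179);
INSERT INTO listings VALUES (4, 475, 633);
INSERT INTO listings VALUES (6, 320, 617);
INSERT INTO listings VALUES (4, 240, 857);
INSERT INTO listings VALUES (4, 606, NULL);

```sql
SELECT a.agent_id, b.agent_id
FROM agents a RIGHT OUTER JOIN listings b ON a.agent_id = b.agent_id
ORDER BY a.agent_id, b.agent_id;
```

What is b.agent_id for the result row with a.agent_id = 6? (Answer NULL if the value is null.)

6

RIGHT JOIN keeps every row from `listings`; unmatched rows get NULL for `agents`'s columns.
Matching on a.agent_id = b.agent_id.
- a row (agent_id=2): no match.
- a row (agent_id=5): no match.
- a row (agent_id=6): matches 1 b row(s) → 1 output row(s).
- a row (agent_id=2): no match.
- a row (agent_id=8): no match.
- a row (agent_id=5): no match.
- 4 row(s) from b found no a partner → padded with NULL.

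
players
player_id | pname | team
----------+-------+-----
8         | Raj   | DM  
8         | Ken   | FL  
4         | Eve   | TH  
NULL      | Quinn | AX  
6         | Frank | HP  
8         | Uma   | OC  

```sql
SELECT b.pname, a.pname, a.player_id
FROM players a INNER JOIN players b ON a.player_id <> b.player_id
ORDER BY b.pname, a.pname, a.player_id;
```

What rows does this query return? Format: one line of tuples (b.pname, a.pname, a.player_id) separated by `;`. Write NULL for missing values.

INNER JOIN keeps only pairs where the ON condition holds.
Matching on a.player_id <> b.player_id. A NULL in a compared column never satisfies the condition.
- player_id=8: 2 matching b row(s), so 2 row(s) emitted.
- player_id=8: 2 matching b row(s), so 2 row(s) emitted.
- player_id=4: 4 matching b row(s), so 4 row(s) emitted.
- player_id=NULL: no matching b row, dropped.
- player_id=6: 4 matching b row(s), so 4 row(s) emitted.
- player_id=8: 2 matching b row(s), so 2 row(s) emitted.

(Eve, Frank, 6); (Eve, Ken, 8); (Eve, Raj, 8); (Eve, Uma, 8); (Frank, Eve, 4); (Frank, Ken, 8); (Frank, Raj, 8); (Frank, Uma, 8); (Ken, Eve, 4); (Ken, Frank, 6); (Raj, Eve, 4); (Raj, Frank, 6); (Uma, Eve, 4); (Uma, Frank, 6)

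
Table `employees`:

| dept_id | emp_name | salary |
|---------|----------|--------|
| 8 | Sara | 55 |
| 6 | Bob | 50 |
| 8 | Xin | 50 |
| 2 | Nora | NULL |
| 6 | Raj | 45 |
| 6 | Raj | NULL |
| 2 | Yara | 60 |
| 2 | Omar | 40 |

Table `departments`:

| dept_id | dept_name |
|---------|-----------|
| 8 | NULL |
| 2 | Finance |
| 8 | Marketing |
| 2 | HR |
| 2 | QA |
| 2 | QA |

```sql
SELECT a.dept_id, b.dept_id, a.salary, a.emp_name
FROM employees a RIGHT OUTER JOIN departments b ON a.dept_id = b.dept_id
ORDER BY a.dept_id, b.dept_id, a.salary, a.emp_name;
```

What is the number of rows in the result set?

RIGHT JOIN keeps every row from `departments`; unmatched rows get NULL for `employees`'s columns.
Matching on a.dept_id = b.dept_id.
- a (dept_id=8) pairs with 2 row(s) of b.
- a (dept_id=6) has no partner in b.
- a (dept_id=8) pairs with 2 row(s) of b.
- a (dept_id=2) pairs with 4 row(s) of b.
- a (dept_id=6) has no partner in b.
- a (dept_id=6) has no partner in b.
- a (dept_id=2) pairs with 4 row(s) of b.
- a (dept_id=2) pairs with 4 row(s) of b.
- every b row matched at least one a row.
Total: 16 rows.

16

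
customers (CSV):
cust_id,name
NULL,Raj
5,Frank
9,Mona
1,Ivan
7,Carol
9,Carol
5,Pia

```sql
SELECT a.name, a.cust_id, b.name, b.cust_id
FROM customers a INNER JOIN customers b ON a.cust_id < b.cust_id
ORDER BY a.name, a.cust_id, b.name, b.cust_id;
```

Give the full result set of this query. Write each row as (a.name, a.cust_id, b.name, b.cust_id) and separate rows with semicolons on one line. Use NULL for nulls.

(Carol, 7, Carol, 9); (Carol, 7, Mona, 9); (Frank, 5, Carol, 7); (Frank, 5, Carol, 9); (Frank, 5, Mona, 9); (Ivan, 1, Carol, 7); (Ivan, 1, Carol, 9); (Ivan, 1, Frank, 5); (Ivan, 1, Mona, 9); (Ivan, 1, Pia, 5); (Pia, 5, Carol, 7); (Pia, 5, Carol, 9); (Pia, 5, Mona, 9)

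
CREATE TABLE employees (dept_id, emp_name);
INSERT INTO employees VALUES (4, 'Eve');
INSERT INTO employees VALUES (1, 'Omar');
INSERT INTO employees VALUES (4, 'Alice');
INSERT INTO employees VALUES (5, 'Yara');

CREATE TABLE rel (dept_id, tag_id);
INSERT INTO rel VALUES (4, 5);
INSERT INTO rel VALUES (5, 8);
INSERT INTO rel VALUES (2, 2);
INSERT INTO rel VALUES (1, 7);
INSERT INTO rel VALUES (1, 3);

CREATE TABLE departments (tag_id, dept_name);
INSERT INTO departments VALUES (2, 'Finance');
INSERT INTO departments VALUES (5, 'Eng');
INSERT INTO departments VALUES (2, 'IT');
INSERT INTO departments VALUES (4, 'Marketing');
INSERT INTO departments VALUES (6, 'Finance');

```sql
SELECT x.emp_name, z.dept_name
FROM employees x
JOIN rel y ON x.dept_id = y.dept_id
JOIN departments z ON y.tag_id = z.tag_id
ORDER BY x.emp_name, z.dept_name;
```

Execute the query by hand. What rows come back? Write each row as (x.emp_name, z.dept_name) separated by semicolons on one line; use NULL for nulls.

(Alice, Eng); (Eve, Eng)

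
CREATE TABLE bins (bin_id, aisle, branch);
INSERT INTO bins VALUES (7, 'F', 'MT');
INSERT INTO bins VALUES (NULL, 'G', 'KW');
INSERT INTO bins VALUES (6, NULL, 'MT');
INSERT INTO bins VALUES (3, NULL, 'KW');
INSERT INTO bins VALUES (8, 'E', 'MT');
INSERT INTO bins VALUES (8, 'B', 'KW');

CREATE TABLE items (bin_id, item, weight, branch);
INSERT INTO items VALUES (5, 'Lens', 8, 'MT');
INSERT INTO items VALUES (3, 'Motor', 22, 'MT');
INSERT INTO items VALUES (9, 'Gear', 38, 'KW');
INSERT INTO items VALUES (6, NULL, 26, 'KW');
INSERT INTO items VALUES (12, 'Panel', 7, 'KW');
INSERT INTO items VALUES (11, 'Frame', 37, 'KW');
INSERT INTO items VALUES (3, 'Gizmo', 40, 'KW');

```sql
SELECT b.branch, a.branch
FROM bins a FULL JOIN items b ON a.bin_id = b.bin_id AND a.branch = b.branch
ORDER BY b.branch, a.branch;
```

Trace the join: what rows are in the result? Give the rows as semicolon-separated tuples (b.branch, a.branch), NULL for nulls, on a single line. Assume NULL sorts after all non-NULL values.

(KW, KW); (KW, NULL); (KW, NULL); (KW, NULL); (KW, NULL); (MT, NULL); (MT, NULL); (NULL, KW); (NULL, KW); (NULL, MT); (NULL, MT); (NULL, MT)

FULL OUTER JOIN keeps every row from both sides; unmatched rows get NULL for the other side's columns.
Matching on a.bin_id = b.bin_id AND a.branch = b.branch. A NULL in a compared column never satisfies the condition.
Matched pairs: 1; unmatched a rows kept: 5; unmatched b rows kept: 6.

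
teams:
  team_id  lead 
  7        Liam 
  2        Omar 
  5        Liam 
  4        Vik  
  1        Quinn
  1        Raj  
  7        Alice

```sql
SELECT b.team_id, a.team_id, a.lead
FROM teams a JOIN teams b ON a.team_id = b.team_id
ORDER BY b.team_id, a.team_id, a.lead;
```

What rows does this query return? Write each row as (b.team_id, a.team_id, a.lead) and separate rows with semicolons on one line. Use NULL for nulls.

(1, 1, Quinn); (1, 1, Quinn); (1, 1, Raj); (1, 1, Raj); (2, 2, Omar); (4, 4, Vik); (5, 5, Liam); (7, 7, Alice); (7, 7, Alice); (7, 7, Liam); (7, 7, Liam)

INNER JOIN keeps only pairs where the ON condition holds.
Matching on a.team_id = b.team_id.
- team_id=7: 2 matching b row(s), so 2 row(s) emitted.
- team_id=2: 1 matching b row(s), so 1 row(s) emitted.
- team_id=5: 1 matching b row(s), so 1 row(s) emitted.
- team_id=4: 1 matching b row(s), so 1 row(s) emitted.
- team_id=1: 2 matching b row(s), so 2 row(s) emitted.
- team_id=1: 2 matching b row(s), so 2 row(s) emitted.
- team_id=7: 2 matching b row(s), so 2 row(s) emitted.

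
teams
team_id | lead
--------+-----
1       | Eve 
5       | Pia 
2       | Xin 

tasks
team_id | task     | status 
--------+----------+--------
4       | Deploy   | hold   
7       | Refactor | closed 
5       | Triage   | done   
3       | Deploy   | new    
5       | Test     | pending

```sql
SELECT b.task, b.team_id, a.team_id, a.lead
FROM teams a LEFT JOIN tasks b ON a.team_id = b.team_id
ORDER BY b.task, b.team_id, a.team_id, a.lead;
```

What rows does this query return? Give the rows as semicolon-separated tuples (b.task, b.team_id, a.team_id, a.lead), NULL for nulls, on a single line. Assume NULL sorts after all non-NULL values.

(Test, 5, 5, Pia); (Triage, 5, 5, Pia); (NULL, NULL, 1, Eve); (NULL, NULL, 2, Xin)

LEFT JOIN keeps every row from `teams`; unmatched rows get NULL for `tasks`'s columns.
Matching on a.team_id = b.team_id.
- a (team_id=1) has no partner → padded with NULL.
- a (team_id=5) pairs with 2 row(s) of b.
- a (team_id=2) has no partner → padded with NULL.
After projecting and ordering:
b.task | b.team_id | a.team_id | a.lead
Test | 5 | 5 | Pia
Triage | 5 | 5 | Pia
NULL | NULL | 1 | Eve
NULL | NULL | 2 | Xin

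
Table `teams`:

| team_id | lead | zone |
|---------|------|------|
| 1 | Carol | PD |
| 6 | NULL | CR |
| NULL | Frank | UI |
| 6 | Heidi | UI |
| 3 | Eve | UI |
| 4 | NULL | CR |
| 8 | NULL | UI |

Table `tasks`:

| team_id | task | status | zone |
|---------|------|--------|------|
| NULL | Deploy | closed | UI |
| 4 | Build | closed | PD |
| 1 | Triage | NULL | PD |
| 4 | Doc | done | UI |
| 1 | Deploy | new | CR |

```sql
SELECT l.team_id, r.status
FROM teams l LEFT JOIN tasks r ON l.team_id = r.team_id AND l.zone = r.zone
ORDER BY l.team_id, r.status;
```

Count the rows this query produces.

7

LEFT JOIN keeps every row from `teams`; unmatched rows get NULL for `tasks`'s columns.
Matching on l.team_id = r.team_id AND l.zone = r.zone. A NULL in a compared column never satisfies the condition.
- l[0] team_id=1, zone=PD → 1 match(es) in r → 1 row(s).
- l[1] team_id=6, zone=CR → no match; kept with NULLs on the r side.
- l[2] team_id=NULL, zone=UI → no match; kept with NULLs on the r side.
- l[3] team_id=6, zone=UI → no match; kept with NULLs on the r side.
- l[4] team_id=3, zone=UI → no match; kept with NULLs on the r side.
- l[5] team_id=4, zone=CR → no match; kept with NULLs on the r side.
- l[6] team_id=8, zone=UI → no match; kept with NULLs on the r side.
Total: 1 matched + 6 padded = 7 rows.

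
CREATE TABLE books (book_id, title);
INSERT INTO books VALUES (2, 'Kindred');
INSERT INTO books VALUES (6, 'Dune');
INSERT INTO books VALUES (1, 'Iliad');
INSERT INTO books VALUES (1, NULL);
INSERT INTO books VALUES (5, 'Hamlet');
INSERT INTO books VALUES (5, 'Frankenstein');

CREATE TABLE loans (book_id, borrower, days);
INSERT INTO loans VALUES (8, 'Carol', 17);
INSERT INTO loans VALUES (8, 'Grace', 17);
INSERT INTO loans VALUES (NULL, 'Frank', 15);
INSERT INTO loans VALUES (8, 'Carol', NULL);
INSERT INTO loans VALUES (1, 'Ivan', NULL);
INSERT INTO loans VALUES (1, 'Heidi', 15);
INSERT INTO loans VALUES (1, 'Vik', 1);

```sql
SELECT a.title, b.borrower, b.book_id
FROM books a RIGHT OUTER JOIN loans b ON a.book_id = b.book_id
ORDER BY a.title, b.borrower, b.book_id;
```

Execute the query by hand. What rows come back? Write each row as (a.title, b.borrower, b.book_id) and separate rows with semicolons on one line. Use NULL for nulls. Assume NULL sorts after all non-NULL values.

RIGHT JOIN keeps every row from `loans`; unmatched rows get NULL for `books`'s columns.
Matching on a.book_id = b.book_id. A NULL in a compared column never satisfies the condition.
- a[0] book_id=2 → no match.
- a[1] book_id=6 → no match.
- a[2] book_id=1 → 3 match(es) in b → 3 row(s).
- a[3] book_id=1 → 3 match(es) in b → 3 row(s).
- a[4] book_id=5 → no match.
- a[5] book_id=5 → no match.
- plus 4 unmatched b row(s), each kept with NULL a columns.
After projecting and ordering:
a.title | b.borrower | b.book_id
Iliad | Heidi | 1
Iliad | Ivan | 1
Iliad | Vik | 1
NULL | Carol | 8
NULL | Carol | 8
NULL | Frank | NULL
NULL | Grace | 8
NULL | Heidi | 1
NULL | Ivan | 1
NULL | Vik | 1

(Iliad, Heidi, 1); (Iliad, Ivan, 1); (Iliad, Vik, 1); (NULL, Carol, 8); (NULL, Carol, 8); (NULL, Frank, NULL); (NULL, Grace, 8); (NULL, Heidi, 1); (NULL, Ivan, 1); (NULL, Vik, 1)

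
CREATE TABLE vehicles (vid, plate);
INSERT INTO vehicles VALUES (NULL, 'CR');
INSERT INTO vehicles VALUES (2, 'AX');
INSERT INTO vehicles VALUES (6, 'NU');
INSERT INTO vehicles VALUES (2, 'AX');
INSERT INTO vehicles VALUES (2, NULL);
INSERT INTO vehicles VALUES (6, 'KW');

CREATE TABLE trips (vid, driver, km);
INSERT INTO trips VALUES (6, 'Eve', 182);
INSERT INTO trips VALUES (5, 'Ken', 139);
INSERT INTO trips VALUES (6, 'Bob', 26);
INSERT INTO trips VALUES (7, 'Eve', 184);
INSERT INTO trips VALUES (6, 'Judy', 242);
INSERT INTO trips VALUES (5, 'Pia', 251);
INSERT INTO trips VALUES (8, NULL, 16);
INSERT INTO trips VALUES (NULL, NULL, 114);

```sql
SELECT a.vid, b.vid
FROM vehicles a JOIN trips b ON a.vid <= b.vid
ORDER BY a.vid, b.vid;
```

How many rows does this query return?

31

INNER JOIN keeps only pairs where the ON condition holds.
Matching on a.vid <= b.vid. A NULL in a compared column never satisfies the condition.
Matched pairs: 31.
Total: 31 rows.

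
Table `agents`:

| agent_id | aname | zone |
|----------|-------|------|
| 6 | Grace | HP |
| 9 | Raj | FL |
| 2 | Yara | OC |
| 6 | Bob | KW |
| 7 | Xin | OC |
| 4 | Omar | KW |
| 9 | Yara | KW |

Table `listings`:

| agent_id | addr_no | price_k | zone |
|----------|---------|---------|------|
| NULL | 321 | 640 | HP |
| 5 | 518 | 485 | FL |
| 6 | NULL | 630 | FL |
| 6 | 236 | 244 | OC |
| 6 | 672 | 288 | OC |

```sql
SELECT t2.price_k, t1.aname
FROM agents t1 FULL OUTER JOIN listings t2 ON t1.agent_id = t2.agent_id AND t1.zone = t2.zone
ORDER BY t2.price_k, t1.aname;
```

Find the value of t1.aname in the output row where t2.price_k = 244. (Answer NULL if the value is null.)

FULL OUTER JOIN keeps every row from both sides; unmatched rows get NULL for the other side's columns.
Matching on t1.agent_id = t2.agent_id AND t1.zone = t2.zone. A NULL in a compared column never satisfies the condition.
- agent_id=6, zone=HP: no t2 row matches, row kept with t2 columns NULL.
- agent_id=9, zone=FL: no t2 row matches, row kept with t2 columns NULL.
- agent_id=2, zone=OC: no t2 row matches, row kept with t2 columns NULL.
- agent_id=6, zone=KW: no t2 row matches, row kept with t2 columns NULL.
- agent_id=7, zone=OC: no t2 row matches, row kept with t2 columns NULL.
- agent_id=4, zone=KW: no t2 row matches, row kept with t2 columns NULL.
- agent_id=9, zone=KW: no t2 row matches, row kept with t2 columns NULL.
- 5 row(s) from t2 found no t1 partner → padded with NULL.

NULL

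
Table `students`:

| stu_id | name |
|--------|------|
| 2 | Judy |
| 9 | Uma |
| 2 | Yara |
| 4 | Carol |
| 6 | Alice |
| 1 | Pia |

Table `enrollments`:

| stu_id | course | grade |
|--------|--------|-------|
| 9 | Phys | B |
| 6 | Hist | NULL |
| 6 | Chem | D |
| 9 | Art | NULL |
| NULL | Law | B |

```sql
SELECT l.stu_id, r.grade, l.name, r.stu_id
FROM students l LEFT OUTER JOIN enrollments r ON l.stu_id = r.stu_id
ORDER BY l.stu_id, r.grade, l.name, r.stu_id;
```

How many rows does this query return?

8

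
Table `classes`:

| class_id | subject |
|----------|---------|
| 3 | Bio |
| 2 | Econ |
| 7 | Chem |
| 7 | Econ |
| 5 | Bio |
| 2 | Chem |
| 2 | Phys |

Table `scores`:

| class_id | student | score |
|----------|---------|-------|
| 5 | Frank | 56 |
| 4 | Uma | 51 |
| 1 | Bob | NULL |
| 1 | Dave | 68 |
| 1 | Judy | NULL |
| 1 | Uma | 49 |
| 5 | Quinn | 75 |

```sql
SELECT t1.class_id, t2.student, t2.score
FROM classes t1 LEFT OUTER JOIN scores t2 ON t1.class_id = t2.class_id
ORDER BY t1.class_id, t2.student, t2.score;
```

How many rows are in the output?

8

LEFT JOIN keeps every row from `classes`; unmatched rows get NULL for `scores`'s columns.
Matching on t1.class_id = t2.class_id.
- class_id=3: no t2 row matches, row kept with t2 columns NULL.
- class_id=2: no t2 row matches, row kept with t2 columns NULL.
- class_id=7: no t2 row matches, row kept with t2 columns NULL.
- class_id=7: no t2 row matches, row kept with t2 columns NULL.
- class_id=5: 2 matching t2 row(s), so 2 row(s) emitted.
- class_id=2: no t2 row matches, row kept with t2 columns NULL.
- class_id=2: no t2 row matches, row kept with t2 columns NULL.
Total: 2 matched + 6 padded = 8 rows.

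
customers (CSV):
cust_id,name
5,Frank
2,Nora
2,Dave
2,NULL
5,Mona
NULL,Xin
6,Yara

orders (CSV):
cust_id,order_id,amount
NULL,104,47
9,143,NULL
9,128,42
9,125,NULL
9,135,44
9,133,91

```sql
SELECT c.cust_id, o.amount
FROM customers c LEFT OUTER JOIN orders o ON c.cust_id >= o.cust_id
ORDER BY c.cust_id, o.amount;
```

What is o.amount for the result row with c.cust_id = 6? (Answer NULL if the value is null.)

NULL

LEFT JOIN keeps every row from `customers`; unmatched rows get NULL for `orders`'s columns.
Matching on c.cust_id >= o.cust_id. A NULL in a compared column never satisfies the condition.
- cust_id=5: no o row matches, row kept with o columns NULL.
- cust_id=2: no o row matches, row kept with o columns NULL.
- cust_id=2: no o row matches, row kept with o columns NULL.
- cust_id=2: no o row matches, row kept with o columns NULL.
- cust_id=5: no o row matches, row kept with o columns NULL.
- cust_id=NULL: no o row matches, row kept with o columns NULL.
- cust_id=6: no o row matches, row kept with o columns NULL.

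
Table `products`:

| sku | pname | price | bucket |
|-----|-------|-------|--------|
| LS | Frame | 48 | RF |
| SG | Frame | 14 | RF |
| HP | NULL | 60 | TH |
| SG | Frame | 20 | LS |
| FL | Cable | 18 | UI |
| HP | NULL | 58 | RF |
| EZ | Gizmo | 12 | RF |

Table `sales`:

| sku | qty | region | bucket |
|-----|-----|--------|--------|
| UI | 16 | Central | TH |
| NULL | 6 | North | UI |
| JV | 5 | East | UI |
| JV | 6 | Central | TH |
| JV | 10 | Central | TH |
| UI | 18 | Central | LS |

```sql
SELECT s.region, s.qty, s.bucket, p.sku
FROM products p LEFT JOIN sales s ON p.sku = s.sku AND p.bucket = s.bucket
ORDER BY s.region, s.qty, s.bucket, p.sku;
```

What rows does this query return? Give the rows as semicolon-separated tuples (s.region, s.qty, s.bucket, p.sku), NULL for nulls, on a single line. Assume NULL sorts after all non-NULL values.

(NULL, NULL, NULL, EZ); (NULL, NULL, NULL, FL); (NULL, NULL, NULL, HP); (NULL, NULL, NULL, HP); (NULL, NULL, NULL, LS); (NULL, NULL, NULL, SG); (NULL, NULL, NULL, SG)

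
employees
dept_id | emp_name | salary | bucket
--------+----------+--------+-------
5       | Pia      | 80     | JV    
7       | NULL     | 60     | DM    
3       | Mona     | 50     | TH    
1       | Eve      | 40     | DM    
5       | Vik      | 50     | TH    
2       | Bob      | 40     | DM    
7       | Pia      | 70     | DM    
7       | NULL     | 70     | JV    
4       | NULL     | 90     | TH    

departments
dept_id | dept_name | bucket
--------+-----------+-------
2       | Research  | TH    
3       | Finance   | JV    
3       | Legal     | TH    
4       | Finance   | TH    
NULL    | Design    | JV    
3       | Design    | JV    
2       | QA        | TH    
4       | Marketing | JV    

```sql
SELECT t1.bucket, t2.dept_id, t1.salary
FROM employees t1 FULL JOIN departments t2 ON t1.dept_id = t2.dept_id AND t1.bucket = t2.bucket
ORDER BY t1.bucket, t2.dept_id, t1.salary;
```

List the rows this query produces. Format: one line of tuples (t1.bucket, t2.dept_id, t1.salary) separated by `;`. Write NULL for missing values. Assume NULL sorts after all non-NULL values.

(DM, NULL, 40); (DM, NULL, 40); (DM, NULL, 60); (DM, NULL, 70); (JV, NULL, 70); (JV, NULL, 80); (TH, 3, 50); (TH, 4, 90); (TH, NULL, 50); (NULL, 2, NULL); (NULL, 2, NULL); (NULL, 3, NULL); (NULL, 3, NULL); (NULL, 4, NULL); (NULL, NULL, NULL)

FULL OUTER JOIN keeps every row from both sides; unmatched rows get NULL for the other side's columns.
Matching on t1.dept_id = t2.dept_id AND t1.bucket = t2.bucket. A NULL in a compared column never satisfies the condition.
- t1[0] dept_id=5, bucket=JV → no match; kept with NULLs on the t2 side.
- t1[1] dept_id=7, bucket=DM → no match; kept with NULLs on the t2 side.
- t1[2] dept_id=3, bucket=TH → 1 match(es) in t2 → 1 row(s).
- t1[3] dept_id=1, bucket=DM → no match; kept with NULLs on the t2 side.
- t1[4] dept_id=5, bucket=TH → no match; kept with NULLs on the t2 side.
- t1[5] dept_id=2, bucket=DM → no match; kept with NULLs on the t2 side.
- t1[6] dept_id=7, bucket=DM → no match; kept with NULLs on the t2 side.
- t1[7] dept_id=7, bucket=JV → no match; kept with NULLs on the t2 side.
- t1[8] dept_id=4, bucket=TH → 1 match(es) in t2 → 1 row(s).
- 6 row(s) from t2 found no t1 partner → padded with NULL.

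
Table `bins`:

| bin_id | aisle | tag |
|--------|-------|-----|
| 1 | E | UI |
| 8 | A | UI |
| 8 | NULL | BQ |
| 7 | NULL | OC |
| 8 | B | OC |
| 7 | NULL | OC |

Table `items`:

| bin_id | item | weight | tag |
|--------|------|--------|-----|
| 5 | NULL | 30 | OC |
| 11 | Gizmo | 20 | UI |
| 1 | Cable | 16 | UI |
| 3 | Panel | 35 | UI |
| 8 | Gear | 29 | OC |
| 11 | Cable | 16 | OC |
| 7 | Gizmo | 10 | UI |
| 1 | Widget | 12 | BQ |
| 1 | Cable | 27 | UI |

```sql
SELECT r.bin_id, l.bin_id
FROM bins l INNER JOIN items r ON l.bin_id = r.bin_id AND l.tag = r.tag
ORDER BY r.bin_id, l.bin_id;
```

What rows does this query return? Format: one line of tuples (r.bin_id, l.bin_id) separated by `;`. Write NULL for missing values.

INNER JOIN keeps only pairs where the ON condition holds.
Matching on l.bin_id = r.bin_id AND l.tag = r.tag.
- bin_id=1, tag=UI: 2 matching r row(s), so 2 row(s) emitted.
- bin_id=8, tag=UI: no matching r row, dropped.
- bin_id=8, tag=BQ: no matching r row, dropped.
- bin_id=7, tag=OC: no matching r row, dropped.
- bin_id=8, tag=OC: 1 matching r row(s), so 1 row(s) emitted.
- bin_id=7, tag=OC: no matching r row, dropped.
After projecting and ordering:
r.bin_id | l.bin_id
1 | 1
1 | 1
8 | 8

(1, 1); (1, 1); (8, 8)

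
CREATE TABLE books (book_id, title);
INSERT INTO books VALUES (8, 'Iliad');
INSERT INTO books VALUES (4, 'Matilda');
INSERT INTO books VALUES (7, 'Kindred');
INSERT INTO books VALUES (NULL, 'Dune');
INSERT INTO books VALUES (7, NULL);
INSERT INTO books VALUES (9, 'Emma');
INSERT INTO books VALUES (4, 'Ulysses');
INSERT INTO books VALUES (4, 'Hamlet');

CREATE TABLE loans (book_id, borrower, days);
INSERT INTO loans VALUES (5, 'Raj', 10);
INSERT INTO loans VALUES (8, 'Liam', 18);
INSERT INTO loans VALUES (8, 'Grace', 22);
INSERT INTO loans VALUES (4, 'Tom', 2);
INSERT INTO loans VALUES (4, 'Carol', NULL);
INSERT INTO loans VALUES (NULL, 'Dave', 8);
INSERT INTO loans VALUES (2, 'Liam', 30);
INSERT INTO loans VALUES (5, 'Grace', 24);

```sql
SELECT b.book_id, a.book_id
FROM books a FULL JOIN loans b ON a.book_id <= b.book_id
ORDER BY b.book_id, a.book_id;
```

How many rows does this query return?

28

FULL OUTER JOIN keeps every row from both sides; unmatched rows get NULL for the other side's columns.
Matching on a.book_id <= b.book_id. A NULL in a compared column never satisfies the condition.
- a (book_id=8) pairs with 2 row(s) of b.
- a (book_id=4) pairs with 6 row(s) of b.
- a (book_id=7) pairs with 2 row(s) of b.
- a (book_id=NULL) has no partner → padded with NULL.
- a (book_id=7) pairs with 2 row(s) of b.
- a (book_id=9) has no partner → padded with NULL.
- a (book_id=4) pairs with 6 row(s) of b.
- a (book_id=4) pairs with 6 row(s) of b.
- plus 2 unmatched b row(s), each kept with NULL a columns.
Total: 24 matched + 4 padded = 28 rows.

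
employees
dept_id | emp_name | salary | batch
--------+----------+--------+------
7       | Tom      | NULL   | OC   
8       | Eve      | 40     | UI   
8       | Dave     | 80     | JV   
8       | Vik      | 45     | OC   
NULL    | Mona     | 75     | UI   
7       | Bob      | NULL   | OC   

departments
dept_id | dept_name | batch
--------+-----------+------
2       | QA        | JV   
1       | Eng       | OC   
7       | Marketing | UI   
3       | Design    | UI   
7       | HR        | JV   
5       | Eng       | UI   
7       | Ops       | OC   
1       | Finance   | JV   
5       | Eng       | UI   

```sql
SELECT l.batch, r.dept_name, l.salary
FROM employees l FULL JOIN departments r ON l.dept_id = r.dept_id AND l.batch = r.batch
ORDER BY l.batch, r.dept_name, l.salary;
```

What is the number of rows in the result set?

14

FULL OUTER JOIN keeps every row from both sides; unmatched rows get NULL for the other side's columns.
Matching on l.dept_id = r.dept_id AND l.batch = r.batch. A NULL in a compared column never satisfies the condition.
Matched pairs: 2; unmatched l rows kept: 4; unmatched r rows kept: 8.
Total: 2 matched + 12 padded = 14 rows.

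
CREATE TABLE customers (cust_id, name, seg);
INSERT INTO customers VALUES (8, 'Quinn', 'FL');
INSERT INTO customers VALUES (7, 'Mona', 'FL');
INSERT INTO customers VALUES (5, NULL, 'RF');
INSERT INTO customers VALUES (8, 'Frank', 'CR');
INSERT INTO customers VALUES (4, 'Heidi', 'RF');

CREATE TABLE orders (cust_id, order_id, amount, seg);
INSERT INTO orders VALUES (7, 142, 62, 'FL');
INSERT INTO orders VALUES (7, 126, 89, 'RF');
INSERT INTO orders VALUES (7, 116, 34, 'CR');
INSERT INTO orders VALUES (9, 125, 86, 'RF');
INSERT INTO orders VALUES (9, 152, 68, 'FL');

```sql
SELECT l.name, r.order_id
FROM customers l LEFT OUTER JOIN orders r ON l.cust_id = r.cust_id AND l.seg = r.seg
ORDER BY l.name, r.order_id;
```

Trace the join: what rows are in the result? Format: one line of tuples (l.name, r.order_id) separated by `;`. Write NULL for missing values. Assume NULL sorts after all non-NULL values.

(Frank, NULL); (Heidi, NULL); (Mona, 142); (Quinn, NULL); (NULL, NULL)

LEFT JOIN keeps every row from `customers`; unmatched rows get NULL for `orders`'s columns.
Matching on l.cust_id = r.cust_id AND l.seg = r.seg.
- cust_id=8, seg=FL: no r row matches, row kept with r columns NULL.
- cust_id=7, seg=FL: 1 matching r row(s), so 1 row(s) emitted.
- cust_id=5, seg=RF: no r row matches, row kept with r columns NULL.
- cust_id=8, seg=CR: no r row matches, row kept with r columns NULL.
- cust_id=4, seg=RF: no r row matches, row kept with r columns NULL.
After projecting and ordering:
l.name | r.order_id
Frank | NULL
Heidi | NULL
Mona | 142
Quinn | NULL
NULL | NULL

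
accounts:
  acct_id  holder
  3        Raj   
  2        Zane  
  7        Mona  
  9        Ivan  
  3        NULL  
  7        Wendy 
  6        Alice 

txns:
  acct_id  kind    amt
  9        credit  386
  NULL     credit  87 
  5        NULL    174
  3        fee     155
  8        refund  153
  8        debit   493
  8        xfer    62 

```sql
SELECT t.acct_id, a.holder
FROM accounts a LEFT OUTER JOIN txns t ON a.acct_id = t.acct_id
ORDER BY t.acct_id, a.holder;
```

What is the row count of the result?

LEFT JOIN keeps every row from `accounts`; unmatched rows get NULL for `txns`'s columns.
Matching on a.acct_id = t.acct_id. A NULL in a compared column never satisfies the condition.
- a (acct_id=3) pairs with 1 row(s) of t.
- a (acct_id=2) has no partner → padded with NULL.
- a (acct_id=7) has no partner → padded with NULL.
- a (acct_id=9) pairs with 1 row(s) of t.
- a (acct_id=3) pairs with 1 row(s) of t.
- a (acct_id=7) has no partner → padded with NULL.
- a (acct_id=6) has no partner → padded with NULL.
Total: 3 matched + 4 padded = 7 rows.

7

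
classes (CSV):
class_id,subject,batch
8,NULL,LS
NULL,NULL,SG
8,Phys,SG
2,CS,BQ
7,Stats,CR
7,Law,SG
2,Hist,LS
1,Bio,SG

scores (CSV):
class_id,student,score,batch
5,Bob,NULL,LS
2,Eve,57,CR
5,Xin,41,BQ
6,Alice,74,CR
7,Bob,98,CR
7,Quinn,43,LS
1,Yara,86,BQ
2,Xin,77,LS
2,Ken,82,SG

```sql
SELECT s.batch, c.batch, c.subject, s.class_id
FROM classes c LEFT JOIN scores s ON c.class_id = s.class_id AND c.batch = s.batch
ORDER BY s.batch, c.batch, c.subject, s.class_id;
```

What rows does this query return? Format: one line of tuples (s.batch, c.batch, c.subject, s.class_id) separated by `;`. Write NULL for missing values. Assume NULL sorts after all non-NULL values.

(CR, CR, Stats, 7); (LS, LS, Hist, 2); (NULL, BQ, CS, NULL); (NULL, LS, NULL, NULL); (NULL, SG, Bio, NULL); (NULL, SG, Law, NULL); (NULL, SG, Phys, NULL); (NULL, SG, NULL, NULL)

LEFT JOIN keeps every row from `classes`; unmatched rows get NULL for `scores`'s columns.
Matching on c.class_id = s.class_id AND c.batch = s.batch. A NULL in a compared column never satisfies the condition.
Matched pairs: 2; unmatched c rows kept: 6.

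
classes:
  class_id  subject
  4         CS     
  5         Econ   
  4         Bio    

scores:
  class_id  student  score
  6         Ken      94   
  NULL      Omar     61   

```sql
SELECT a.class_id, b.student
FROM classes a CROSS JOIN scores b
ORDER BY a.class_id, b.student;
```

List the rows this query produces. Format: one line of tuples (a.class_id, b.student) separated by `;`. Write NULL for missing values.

CROSS JOIN pairs every row of `classes` with every row of `scores`: 3 × 2 = 6 rows.

(4, Ken); (4, Ken); (4, Omar); (4, Omar); (5, Ken); (5, Omar)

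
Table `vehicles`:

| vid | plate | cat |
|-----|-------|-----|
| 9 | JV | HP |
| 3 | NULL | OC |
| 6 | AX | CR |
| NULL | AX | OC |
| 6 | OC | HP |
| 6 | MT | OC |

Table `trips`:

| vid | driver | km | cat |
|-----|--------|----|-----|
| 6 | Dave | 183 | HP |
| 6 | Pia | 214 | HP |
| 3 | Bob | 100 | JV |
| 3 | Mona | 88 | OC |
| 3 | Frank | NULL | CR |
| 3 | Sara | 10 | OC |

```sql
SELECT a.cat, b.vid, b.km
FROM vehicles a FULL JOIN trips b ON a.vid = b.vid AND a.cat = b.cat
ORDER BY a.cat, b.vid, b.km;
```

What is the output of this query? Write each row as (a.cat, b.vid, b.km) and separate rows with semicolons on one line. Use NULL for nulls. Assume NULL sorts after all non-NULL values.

FULL OUTER JOIN keeps every row from both sides; unmatched rows get NULL for the other side's columns.
Matching on a.vid = b.vid AND a.cat = b.cat. A NULL in a compared column never satisfies the condition.
- a[0] vid=9, cat=HP → no match; kept with NULLs on the b side.
- a[1] vid=3, cat=OC → 2 match(es) in b → 2 row(s).
- a[2] vid=6, cat=CR → no match; kept with NULLs on the b side.
- a[3] vid=NULL, cat=OC → no match; kept with NULLs on the b side.
- a[4] vid=6, cat=HP → 2 match(es) in b → 2 row(s).
- a[5] vid=6, cat=OC → no match; kept with NULLs on the b side.
- plus 2 unmatched b row(s), each kept with NULL a columns.
After projecting and ordering:
a.cat | b.vid | b.km
CR | NULL | NULL
HP | 6 | 183
HP | 6 | 214
HP | NULL | NULL
OC | 3 | 10
OC | 3 | 88
OC | NULL | NULL
OC | NULL | NULL
NULL | 3 | 100
NULL | 3 | NULL

(CR, NULL, NULL); (HP, 6, 183); (HP, 6, 214); (HP, NULL, NULL); (OC, 3, 10); (OC, 3, 88); (OC, NULL, NULL); (OC, NULL, NULL); (NULL, 3, 100); (NULL, 3, NULL)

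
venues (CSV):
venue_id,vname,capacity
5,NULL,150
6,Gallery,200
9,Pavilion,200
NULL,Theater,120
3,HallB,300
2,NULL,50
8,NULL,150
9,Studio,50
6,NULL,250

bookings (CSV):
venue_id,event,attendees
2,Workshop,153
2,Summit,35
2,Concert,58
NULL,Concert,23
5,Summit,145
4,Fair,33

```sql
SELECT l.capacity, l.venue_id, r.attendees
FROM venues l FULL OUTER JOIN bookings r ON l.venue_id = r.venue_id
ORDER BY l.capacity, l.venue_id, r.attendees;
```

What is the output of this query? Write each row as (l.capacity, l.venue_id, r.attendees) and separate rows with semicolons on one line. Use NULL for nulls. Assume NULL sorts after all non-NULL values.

(50, 2, 35); (50, 2, 58); (50, 2, 153); (50, 9, NULL); (120, NULL, NULL); (150, 5, 145); (150, 8, NULL); (200, 6, NULL); (200, 9, NULL); (250, 6, NULL); (300, 3, NULL); (NULL, NULL, 23); (NULL, NULL, 33)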